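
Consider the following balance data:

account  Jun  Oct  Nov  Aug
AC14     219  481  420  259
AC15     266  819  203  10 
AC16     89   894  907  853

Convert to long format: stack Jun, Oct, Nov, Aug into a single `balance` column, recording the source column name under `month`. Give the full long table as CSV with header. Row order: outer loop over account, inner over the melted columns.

account,month,balance
AC14,Jun,219
AC14,Oct,481
AC14,Nov,420
AC14,Aug,259
AC15,Jun,266
AC15,Oct,819
AC15,Nov,203
AC15,Aug,10
AC16,Jun,89
AC16,Oct,894
AC16,Nov,907
AC16,Aug,853

Each (account, column) pair becomes one row: 3 × 4 = 12 rows.
For example, (AC14, Jun) → balance=219.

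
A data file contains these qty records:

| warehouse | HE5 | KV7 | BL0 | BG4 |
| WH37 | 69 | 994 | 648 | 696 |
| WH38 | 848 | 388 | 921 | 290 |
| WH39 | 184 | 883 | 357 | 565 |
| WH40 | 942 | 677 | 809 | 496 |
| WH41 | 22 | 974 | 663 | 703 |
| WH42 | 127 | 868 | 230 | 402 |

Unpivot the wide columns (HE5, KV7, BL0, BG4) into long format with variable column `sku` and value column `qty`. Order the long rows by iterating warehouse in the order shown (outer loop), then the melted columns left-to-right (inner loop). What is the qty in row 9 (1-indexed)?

24 rows total (6 × 4). Row 9: index ⌊(9-1)/4⌋ = 2 into warehouse → WH39; (9-1) mod 4 = 0 into the melted columns → HE5.
So row 9 is (WH39, HE5, 184); qty = 184.

184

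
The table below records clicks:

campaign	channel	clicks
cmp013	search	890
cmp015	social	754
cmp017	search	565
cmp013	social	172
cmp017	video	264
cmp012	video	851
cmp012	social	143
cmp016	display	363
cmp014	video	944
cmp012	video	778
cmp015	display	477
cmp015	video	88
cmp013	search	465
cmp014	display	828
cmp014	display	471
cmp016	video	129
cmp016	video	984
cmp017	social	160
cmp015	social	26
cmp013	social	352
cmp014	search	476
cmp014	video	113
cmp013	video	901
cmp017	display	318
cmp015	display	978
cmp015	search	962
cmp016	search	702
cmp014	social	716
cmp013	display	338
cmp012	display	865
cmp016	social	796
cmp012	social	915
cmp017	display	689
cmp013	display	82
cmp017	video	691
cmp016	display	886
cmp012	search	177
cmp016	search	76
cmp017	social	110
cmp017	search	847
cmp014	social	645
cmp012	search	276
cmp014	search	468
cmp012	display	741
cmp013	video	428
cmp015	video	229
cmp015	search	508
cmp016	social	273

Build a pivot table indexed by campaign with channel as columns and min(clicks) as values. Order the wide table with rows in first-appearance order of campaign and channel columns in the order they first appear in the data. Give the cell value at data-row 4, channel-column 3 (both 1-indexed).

With rows in first-appearance order of campaign, row 4 is campaign=cmp012. channel columns in first-appearance order: search, social, video, display; column 3 is video.
Long rows with campaign=cmp012, channel=video: min(851, 778) = 778.

778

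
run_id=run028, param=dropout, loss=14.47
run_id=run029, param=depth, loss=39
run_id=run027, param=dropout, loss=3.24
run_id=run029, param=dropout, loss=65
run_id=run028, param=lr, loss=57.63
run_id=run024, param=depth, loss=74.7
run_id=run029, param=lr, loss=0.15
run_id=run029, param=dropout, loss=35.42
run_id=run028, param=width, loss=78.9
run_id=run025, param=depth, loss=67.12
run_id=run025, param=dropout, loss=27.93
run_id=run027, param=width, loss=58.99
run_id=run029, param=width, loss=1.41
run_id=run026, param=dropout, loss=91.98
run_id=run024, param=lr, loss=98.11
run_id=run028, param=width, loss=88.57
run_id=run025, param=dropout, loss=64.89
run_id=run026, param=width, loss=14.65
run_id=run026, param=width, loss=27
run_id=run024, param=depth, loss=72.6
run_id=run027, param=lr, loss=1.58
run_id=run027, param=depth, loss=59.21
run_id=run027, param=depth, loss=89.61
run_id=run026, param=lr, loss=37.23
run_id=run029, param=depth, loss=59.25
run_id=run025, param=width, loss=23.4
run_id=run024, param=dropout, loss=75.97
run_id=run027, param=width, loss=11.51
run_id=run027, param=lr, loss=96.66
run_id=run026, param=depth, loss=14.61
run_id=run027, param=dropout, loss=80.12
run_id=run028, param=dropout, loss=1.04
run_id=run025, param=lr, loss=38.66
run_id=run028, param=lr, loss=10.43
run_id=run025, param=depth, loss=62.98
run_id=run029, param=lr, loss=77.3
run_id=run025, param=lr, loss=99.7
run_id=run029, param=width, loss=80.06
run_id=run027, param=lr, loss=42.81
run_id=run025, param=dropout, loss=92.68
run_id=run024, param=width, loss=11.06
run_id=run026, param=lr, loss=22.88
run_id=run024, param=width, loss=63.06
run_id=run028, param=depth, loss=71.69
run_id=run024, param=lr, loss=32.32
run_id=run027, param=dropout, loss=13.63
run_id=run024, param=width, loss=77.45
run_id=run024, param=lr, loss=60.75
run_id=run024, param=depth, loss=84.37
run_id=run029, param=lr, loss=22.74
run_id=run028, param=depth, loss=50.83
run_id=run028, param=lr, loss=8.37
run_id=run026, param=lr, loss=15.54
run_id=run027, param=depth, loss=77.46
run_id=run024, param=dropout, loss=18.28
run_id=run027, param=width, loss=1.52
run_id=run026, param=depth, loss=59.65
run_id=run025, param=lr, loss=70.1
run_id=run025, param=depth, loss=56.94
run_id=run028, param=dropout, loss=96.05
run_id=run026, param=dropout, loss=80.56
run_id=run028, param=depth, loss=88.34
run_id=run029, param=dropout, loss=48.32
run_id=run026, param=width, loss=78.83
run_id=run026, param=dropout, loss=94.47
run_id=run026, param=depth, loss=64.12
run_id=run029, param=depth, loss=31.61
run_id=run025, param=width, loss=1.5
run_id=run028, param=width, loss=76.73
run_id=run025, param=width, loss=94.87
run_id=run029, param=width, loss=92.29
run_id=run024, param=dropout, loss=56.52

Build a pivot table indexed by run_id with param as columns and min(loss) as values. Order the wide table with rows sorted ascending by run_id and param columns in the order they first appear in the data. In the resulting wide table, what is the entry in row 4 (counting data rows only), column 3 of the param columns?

With rows sorted ascending by run_id, row 4 is run_id=run027. param columns in first-appearance order: dropout, depth, lr, width; column 3 is lr.
Long rows with run_id=run027, param=lr: min(1.58, 96.66, 42.81) = 1.58.

1.58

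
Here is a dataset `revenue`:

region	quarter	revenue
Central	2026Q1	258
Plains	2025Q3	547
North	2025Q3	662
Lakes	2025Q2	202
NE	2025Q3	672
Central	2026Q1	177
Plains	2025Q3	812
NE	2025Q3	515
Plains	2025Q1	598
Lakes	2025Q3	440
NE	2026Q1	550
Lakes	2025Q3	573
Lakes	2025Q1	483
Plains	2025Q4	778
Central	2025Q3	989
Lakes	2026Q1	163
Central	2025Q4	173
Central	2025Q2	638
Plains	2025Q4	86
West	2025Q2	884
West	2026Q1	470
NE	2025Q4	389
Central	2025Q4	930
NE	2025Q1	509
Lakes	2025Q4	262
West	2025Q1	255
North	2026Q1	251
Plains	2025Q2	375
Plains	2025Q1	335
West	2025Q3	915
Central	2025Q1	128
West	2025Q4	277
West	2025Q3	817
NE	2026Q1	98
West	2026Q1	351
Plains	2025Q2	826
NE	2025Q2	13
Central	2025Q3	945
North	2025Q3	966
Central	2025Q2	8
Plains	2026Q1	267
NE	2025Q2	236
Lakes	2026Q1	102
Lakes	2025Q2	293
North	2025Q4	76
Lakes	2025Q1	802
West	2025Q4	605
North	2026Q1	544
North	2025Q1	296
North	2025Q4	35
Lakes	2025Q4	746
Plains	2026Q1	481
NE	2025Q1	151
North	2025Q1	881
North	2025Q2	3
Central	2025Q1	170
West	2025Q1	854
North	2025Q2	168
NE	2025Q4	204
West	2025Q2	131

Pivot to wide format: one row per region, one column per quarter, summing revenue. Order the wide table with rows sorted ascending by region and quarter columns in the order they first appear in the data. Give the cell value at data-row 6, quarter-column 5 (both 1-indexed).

882

With rows sorted ascending by region, row 6 is region=West. quarter columns in first-appearance order: 2026Q1, 2025Q3, 2025Q2, 2025Q1, 2025Q4; column 5 is 2025Q4.
Long rows with region=West, quarter=2025Q4: 277 + 605 = 882.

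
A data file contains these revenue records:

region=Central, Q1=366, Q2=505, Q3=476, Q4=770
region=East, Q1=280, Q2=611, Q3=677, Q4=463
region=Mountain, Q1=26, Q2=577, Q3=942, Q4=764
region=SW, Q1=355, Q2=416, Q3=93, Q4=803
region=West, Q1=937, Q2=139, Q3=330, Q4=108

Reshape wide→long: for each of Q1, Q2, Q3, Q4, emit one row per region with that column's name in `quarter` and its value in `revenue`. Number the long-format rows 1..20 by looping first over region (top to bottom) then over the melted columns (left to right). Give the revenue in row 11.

942

20 rows total (5 × 4). Row 11: index ⌊(11-1)/4⌋ = 2 into region → Mountain; (11-1) mod 4 = 2 into the melted columns → Q3.
So row 11 is (Mountain, Q3, 942); revenue = 942.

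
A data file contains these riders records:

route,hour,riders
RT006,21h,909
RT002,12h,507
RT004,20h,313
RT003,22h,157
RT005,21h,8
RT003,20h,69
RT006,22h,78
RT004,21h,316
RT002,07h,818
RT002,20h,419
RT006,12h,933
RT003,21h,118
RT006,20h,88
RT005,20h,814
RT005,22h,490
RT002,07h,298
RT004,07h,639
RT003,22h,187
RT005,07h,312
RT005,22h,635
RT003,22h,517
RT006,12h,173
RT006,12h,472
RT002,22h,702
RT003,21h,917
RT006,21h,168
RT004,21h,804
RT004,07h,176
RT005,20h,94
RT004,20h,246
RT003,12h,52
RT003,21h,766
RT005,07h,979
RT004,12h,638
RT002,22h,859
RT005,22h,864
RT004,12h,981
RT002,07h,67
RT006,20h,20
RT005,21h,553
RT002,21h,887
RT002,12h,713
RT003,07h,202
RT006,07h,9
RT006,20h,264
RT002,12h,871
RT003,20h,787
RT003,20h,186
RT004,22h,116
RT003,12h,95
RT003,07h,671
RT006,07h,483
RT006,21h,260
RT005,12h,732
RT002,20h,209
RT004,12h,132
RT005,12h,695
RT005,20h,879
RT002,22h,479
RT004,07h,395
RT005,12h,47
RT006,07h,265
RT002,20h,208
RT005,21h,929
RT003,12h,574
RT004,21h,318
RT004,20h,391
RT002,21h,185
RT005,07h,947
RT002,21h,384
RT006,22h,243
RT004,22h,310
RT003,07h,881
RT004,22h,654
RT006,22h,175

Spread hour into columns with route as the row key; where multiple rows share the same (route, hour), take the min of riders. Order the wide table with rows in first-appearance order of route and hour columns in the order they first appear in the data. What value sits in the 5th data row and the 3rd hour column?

With rows in first-appearance order of route, row 5 is route=RT005. hour columns in first-appearance order: 21h, 12h, 20h, 22h, 07h; column 3 is 20h.
Long rows with route=RT005, hour=20h: min(814, 94, 879) = 94.

94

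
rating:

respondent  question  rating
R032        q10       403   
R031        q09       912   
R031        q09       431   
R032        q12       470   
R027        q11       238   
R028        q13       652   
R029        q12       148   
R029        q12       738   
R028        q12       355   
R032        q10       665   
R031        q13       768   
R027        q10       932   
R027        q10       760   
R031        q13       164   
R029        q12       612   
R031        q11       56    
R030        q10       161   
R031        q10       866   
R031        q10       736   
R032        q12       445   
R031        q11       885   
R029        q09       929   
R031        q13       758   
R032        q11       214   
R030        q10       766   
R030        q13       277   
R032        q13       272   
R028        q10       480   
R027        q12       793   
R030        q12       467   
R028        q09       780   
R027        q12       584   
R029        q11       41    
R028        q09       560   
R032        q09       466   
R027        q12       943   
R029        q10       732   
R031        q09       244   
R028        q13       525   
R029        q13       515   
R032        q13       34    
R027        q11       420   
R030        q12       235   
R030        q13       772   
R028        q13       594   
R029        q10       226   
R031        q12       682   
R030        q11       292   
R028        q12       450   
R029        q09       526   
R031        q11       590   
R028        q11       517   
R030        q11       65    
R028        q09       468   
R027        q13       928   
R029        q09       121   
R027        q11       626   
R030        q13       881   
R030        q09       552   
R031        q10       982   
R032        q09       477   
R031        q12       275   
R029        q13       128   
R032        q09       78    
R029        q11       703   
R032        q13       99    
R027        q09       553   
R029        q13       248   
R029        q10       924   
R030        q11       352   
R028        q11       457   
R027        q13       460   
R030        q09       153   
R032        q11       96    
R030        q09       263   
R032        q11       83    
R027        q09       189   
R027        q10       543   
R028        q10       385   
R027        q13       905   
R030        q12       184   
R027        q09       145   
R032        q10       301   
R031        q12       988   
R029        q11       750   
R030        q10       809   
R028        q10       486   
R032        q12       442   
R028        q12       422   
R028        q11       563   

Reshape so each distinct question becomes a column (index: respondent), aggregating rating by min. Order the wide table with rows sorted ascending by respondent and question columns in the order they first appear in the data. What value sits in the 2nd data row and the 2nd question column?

468

With rows sorted ascending by respondent, row 2 is respondent=R028. question columns in first-appearance order: q10, q09, q12, q11, q13; column 2 is q09.
Long rows with respondent=R028, question=q09: min(780, 560, 468) = 468.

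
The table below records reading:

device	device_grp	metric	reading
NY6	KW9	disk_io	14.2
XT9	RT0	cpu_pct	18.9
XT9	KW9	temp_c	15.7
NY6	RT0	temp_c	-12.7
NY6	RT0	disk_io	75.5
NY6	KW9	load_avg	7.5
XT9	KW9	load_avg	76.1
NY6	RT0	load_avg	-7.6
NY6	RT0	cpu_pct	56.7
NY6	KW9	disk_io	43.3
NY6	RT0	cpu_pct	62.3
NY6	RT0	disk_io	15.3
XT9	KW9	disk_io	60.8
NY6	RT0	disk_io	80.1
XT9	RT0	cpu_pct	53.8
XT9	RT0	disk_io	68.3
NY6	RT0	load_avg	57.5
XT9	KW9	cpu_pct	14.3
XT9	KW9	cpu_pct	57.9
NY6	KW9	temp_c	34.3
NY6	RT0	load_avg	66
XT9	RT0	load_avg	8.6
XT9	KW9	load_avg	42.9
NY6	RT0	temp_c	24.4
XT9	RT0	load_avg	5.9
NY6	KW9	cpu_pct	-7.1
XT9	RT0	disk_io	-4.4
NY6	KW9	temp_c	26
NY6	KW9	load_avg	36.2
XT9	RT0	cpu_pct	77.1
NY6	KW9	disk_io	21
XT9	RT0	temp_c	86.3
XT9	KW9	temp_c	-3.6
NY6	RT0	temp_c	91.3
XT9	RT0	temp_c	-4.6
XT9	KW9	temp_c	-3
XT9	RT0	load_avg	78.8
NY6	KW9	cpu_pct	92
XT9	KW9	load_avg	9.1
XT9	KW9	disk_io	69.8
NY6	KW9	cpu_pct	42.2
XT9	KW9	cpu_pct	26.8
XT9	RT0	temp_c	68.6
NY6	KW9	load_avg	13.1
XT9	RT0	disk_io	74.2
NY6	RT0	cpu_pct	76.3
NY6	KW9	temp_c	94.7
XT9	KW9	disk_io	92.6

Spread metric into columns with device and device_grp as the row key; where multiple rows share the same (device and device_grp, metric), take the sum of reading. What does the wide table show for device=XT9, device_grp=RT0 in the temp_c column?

150.3

Rows with device=XT9, device_grp=RT0 and metric=temp_c: reading values are 86.3, -4.6, 68.6.
86.3 + -4.6 + 68.6 = 150.3.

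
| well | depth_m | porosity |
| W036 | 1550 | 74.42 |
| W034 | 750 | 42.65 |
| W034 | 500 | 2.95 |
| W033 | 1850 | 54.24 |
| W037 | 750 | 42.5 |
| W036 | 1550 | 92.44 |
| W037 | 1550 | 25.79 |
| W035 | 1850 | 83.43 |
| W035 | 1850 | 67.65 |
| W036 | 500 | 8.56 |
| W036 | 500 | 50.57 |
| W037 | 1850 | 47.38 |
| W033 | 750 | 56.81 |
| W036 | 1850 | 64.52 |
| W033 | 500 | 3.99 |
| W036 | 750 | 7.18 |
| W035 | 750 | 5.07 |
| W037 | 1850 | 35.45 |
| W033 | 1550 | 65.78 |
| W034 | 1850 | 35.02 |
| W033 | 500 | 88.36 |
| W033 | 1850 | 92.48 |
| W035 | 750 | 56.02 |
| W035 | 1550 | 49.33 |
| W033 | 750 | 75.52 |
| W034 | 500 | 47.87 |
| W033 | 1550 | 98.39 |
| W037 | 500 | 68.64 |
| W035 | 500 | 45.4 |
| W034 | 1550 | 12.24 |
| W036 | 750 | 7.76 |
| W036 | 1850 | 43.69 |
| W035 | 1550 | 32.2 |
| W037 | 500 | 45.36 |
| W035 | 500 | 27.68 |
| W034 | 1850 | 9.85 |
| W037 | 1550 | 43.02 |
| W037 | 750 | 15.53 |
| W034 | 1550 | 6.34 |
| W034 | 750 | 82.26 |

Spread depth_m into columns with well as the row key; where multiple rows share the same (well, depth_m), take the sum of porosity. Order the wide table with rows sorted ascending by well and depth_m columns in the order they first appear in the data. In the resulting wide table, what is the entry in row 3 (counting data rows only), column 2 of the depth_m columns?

With rows sorted ascending by well, row 3 is well=W035. depth_m columns in first-appearance order: 1550, 750, 500, 1850; column 2 is 750.
Long rows with well=W035, depth_m=750: 5.07 + 56.02 = 61.09.

61.09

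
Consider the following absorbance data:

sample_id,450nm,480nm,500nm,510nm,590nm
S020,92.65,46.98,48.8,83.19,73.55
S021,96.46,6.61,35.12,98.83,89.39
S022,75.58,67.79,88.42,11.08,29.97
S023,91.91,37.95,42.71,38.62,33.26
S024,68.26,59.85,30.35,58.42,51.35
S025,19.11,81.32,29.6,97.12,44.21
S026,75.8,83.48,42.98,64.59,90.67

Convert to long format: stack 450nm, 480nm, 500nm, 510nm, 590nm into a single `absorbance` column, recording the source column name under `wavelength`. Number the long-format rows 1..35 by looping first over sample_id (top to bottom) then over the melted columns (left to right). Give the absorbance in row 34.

64.59

35 rows total (7 × 5). Row 34: index ⌊(34-1)/5⌋ = 6 into sample_id → S026; (34-1) mod 5 = 3 into the melted columns → 510nm.
So row 34 is (S026, 510nm, 64.59); absorbance = 64.59.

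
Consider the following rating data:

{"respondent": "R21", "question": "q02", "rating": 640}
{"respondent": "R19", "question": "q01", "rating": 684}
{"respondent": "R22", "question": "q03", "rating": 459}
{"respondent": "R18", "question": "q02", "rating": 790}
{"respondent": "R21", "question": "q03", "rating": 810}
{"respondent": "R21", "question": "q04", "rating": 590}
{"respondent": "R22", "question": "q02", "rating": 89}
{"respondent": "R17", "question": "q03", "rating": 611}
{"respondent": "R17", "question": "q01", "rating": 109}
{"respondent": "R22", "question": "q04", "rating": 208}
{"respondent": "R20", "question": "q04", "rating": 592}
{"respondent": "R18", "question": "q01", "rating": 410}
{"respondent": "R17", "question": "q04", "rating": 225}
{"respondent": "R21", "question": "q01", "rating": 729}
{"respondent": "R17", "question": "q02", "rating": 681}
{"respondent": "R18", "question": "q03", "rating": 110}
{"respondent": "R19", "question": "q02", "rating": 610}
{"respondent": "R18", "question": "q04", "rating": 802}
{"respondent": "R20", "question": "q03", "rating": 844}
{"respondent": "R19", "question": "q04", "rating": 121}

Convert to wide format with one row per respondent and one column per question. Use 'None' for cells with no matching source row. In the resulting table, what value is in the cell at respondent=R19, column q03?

No long-format row has respondent=R19 and question=q03, so the cell is None.

None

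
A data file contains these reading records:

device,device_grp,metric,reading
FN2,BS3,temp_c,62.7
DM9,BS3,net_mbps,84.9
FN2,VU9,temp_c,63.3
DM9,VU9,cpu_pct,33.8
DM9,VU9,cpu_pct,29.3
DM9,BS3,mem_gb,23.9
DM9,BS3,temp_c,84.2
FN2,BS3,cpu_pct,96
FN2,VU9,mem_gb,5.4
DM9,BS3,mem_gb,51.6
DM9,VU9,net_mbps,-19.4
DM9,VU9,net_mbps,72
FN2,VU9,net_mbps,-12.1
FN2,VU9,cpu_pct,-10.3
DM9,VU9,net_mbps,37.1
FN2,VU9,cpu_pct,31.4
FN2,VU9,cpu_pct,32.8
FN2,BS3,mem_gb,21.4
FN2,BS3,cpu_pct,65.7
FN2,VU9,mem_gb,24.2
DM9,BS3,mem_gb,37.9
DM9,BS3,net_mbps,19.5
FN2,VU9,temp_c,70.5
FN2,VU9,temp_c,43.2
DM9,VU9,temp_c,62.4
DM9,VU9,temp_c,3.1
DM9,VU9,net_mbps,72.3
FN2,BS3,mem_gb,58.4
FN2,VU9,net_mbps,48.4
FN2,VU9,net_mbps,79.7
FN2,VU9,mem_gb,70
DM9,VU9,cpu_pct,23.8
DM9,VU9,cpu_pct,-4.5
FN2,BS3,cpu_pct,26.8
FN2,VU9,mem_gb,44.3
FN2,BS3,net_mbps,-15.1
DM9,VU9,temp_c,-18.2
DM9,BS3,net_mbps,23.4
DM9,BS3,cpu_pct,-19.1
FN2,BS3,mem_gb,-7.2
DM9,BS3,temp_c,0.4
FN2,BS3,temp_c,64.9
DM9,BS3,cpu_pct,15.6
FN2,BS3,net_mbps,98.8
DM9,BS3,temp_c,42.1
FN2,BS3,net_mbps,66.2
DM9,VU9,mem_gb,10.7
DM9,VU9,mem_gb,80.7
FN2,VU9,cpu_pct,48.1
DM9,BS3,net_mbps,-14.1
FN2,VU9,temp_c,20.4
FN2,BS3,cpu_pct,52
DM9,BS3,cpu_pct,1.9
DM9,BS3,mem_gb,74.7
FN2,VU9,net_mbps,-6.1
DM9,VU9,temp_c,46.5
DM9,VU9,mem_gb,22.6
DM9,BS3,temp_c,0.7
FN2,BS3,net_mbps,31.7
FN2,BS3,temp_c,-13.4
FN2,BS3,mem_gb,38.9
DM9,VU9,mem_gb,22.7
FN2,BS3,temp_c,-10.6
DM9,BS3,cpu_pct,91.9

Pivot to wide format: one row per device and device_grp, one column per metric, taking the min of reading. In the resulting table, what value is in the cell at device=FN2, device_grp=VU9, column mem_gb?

5.4

Rows with device=FN2, device_grp=VU9 and metric=mem_gb: reading values are 5.4, 24.2, 70, 44.3.
min(5.4, 24.2, 70, 44.3) = 5.4.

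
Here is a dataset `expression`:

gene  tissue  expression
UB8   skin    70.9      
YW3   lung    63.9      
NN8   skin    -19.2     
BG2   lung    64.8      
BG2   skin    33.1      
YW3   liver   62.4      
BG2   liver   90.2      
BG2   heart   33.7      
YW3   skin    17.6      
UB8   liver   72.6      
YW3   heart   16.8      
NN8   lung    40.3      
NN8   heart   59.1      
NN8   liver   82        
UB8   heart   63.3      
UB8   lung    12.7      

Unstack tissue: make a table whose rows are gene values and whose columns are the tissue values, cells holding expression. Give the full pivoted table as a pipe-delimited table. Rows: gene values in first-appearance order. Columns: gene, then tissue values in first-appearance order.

| gene | skin | lung | liver | heart |
| UB8 | 70.9 | 12.7 | 72.6 | 63.3 |
| YW3 | 17.6 | 63.9 | 62.4 | 16.8 |
| NN8 | -19.2 | 40.3 | 82 | 59.1 |
| BG2 | 33.1 | 64.8 | 90.2 | 33.7 |

Columns: gene plus the 4 distinct tissue values (skin, lung, liver, heart).
For example, row UB8 column skin takes expression=70.9 from the long row (UB8, skin).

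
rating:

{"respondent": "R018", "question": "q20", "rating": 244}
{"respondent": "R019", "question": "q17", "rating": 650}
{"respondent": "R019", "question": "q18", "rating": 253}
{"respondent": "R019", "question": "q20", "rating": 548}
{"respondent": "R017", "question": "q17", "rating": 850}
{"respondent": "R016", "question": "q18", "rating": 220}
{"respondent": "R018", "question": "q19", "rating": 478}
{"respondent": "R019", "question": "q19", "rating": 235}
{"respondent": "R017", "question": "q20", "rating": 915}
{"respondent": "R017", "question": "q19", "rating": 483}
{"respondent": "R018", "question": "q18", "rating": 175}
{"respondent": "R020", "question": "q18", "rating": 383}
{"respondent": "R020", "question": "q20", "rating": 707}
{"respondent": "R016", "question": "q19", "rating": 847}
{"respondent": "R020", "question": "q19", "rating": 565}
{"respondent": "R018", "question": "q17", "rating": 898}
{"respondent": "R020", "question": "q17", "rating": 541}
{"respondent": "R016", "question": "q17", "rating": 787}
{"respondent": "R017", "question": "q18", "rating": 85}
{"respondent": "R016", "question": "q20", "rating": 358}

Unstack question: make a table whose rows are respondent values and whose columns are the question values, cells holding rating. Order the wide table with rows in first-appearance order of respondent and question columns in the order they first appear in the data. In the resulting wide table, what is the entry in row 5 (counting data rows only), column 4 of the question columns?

With rows in first-appearance order of respondent, row 5 is respondent=R020. question columns in first-appearance order: q20, q17, q18, q19; column 4 is q19.
Long rows with respondent=R020, question=q19: rating = 565.

565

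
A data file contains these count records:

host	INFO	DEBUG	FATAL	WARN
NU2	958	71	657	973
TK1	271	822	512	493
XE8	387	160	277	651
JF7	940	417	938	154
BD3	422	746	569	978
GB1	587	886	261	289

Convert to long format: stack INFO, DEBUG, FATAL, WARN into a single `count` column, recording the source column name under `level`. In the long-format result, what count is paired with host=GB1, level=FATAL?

261

Unpivoting turns each (host, wide-column) pair into one long row.
The wide cell at row GB1, column FATAL holds 261, so the long row (GB1, FATAL) has count=261.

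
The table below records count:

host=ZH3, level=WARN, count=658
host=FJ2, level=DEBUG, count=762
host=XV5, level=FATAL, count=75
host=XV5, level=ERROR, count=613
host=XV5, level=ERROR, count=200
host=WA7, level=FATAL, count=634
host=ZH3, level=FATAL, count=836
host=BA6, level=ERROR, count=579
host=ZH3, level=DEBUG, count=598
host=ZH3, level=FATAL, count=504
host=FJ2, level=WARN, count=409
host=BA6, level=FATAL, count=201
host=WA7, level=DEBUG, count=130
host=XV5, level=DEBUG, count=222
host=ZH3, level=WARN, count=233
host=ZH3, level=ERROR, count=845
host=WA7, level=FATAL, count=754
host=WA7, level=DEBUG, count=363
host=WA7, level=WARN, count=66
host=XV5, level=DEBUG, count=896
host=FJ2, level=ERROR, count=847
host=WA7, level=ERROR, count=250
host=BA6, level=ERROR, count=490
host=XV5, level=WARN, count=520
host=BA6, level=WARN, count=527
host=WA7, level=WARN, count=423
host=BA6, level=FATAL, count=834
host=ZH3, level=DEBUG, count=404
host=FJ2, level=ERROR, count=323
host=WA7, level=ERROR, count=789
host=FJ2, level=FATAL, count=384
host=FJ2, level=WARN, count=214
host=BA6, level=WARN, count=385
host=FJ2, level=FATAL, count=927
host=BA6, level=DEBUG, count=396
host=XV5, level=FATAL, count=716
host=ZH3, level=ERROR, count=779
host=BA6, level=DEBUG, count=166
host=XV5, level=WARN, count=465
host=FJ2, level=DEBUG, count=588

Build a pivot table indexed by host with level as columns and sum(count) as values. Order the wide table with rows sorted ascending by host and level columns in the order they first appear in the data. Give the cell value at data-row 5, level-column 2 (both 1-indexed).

1002

With rows sorted ascending by host, row 5 is host=ZH3. level columns in first-appearance order: WARN, DEBUG, FATAL, ERROR; column 2 is DEBUG.
Long rows with host=ZH3, level=DEBUG: 598 + 404 = 1002.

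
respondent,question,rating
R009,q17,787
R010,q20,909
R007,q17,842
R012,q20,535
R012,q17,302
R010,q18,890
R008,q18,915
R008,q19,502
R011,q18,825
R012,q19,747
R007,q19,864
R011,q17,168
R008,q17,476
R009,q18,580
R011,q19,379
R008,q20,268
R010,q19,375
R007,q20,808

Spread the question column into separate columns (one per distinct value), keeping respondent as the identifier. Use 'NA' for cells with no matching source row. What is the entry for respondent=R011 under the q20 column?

No long-format row has respondent=R011 and question=q20, so the cell is NA.

NA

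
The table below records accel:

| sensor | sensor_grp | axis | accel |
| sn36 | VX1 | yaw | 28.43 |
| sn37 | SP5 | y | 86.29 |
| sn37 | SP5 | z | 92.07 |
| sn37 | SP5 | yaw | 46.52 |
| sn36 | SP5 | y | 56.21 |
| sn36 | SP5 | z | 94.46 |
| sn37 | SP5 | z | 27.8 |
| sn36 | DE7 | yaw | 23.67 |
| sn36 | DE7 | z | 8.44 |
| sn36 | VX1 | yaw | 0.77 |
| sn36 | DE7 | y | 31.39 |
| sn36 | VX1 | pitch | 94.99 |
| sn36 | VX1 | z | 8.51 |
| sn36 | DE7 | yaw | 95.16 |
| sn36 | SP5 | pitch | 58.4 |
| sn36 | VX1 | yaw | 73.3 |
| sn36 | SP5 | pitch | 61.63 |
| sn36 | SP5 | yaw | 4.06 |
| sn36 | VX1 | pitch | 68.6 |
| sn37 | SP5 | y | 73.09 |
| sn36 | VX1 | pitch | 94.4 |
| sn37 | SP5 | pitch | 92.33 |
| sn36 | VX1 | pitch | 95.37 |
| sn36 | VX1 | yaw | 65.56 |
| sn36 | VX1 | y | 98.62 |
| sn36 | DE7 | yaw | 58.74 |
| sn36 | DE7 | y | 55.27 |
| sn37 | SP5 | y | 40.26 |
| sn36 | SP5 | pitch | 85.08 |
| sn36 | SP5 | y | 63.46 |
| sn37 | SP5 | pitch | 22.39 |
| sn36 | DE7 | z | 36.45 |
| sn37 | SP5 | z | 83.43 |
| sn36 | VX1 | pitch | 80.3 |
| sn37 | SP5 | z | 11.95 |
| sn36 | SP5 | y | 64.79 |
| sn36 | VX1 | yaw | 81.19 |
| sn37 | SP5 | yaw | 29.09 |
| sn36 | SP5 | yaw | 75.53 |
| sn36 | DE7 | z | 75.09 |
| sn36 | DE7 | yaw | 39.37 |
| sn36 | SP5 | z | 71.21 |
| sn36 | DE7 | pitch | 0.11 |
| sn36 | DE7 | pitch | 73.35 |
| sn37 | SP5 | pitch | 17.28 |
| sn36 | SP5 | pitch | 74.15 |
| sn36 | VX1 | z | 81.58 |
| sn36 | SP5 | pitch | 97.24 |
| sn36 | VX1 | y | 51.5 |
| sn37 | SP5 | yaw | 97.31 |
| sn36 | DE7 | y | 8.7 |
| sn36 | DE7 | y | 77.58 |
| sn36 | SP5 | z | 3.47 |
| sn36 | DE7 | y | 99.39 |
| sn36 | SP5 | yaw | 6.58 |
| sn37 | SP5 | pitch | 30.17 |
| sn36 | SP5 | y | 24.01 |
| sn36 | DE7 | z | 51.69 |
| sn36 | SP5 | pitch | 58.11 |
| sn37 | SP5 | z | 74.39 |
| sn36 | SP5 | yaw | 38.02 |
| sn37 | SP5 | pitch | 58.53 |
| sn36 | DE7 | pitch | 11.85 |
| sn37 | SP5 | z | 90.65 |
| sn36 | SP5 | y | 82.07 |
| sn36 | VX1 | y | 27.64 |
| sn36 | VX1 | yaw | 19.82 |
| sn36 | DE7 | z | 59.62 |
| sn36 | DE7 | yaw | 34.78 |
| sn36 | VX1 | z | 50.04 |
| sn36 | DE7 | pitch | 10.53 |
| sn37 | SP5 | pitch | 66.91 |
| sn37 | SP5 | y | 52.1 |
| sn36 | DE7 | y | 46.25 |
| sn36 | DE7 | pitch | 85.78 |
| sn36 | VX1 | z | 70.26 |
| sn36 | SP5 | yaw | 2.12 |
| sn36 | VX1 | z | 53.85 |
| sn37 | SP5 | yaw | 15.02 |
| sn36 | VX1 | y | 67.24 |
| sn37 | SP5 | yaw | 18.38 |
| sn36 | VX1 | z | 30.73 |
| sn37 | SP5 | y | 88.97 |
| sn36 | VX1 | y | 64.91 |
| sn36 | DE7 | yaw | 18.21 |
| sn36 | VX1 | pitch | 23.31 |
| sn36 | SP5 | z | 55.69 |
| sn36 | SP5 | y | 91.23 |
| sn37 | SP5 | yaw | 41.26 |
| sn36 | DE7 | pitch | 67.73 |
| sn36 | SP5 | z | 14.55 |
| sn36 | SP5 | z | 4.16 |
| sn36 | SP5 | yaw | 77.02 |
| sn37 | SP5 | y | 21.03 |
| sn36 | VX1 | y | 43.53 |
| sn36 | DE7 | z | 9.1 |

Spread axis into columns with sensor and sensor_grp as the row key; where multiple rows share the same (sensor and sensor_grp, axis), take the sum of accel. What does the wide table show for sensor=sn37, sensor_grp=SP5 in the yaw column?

Rows with sensor=sn37, sensor_grp=SP5 and axis=yaw: accel values are 46.52, 29.09, 97.31, 15.02, 18.38, 41.26.
46.52 + 29.09 + 97.31 + 15.02 + 18.38 + 41.26 = 247.58.

247.58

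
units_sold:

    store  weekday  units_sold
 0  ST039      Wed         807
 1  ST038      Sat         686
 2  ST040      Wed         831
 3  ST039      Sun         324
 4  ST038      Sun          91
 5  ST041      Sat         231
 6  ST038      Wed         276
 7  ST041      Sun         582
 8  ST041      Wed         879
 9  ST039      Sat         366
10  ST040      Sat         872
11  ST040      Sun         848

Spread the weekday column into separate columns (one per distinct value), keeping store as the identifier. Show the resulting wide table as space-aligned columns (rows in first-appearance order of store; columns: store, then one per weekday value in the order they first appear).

store  Wed  Sat  Sun
ST039  807  366  324
ST038  276  686  91 
ST040  831  872  848
ST041  879  231  582

Columns: store plus the 3 distinct weekday values (Wed, Sat, Sun).
For example, row ST039 column Wed takes units_sold=807 from the long row (ST039, Wed).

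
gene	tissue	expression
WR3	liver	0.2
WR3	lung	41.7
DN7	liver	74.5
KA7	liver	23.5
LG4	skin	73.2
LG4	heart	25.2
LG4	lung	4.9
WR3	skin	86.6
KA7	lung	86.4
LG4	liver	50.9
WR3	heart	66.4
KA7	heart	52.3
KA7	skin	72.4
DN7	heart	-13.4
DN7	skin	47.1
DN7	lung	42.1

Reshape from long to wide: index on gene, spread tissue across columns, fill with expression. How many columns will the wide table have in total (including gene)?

5

1 column for gene plus 4 distinct tissue values → 5 columns.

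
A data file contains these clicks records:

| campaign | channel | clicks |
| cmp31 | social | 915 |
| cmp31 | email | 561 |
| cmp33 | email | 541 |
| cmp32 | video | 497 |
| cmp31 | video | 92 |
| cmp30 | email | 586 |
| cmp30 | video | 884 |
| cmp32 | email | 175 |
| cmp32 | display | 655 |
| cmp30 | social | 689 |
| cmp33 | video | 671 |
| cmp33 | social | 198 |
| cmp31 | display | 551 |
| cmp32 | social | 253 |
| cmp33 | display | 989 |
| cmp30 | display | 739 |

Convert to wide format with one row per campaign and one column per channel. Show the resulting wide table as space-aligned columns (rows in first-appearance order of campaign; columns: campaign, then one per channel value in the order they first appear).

Columns: campaign plus the 4 distinct channel values (social, email, video, display).
For example, row cmp31 column social takes clicks=915 from the long row (cmp31, social).

campaign  social  email  video  display
cmp31     915     561    92     551    
cmp33     198     541    671    989    
cmp32     253     175    497    655    
cmp30     689     586    884    739    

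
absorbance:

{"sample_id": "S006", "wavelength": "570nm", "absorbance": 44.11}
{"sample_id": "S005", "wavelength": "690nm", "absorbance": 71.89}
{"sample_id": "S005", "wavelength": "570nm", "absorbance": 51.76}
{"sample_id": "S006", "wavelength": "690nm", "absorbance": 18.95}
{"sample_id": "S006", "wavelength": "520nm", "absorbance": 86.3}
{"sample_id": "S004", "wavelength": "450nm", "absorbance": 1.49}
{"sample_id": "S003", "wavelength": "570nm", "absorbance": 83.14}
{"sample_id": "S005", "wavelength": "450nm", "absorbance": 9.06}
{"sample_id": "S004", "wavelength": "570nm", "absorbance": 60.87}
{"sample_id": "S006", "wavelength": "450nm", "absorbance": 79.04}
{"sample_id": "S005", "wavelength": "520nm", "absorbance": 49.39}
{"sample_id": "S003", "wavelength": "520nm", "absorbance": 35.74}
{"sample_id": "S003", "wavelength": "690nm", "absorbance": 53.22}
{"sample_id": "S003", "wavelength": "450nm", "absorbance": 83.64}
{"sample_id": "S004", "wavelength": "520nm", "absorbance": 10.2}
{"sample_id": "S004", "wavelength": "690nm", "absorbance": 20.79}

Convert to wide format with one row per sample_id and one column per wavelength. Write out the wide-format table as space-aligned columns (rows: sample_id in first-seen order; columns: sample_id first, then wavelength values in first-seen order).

sample_id  570nm  690nm  520nm  450nm
S006       44.11  18.95  86.3   79.04
S005       51.76  71.89  49.39  9.06 
S004       60.87  20.79  10.2   1.49 
S003       83.14  53.22  35.74  83.64

Columns: sample_id plus the 4 distinct wavelength values (570nm, 690nm, 520nm, 450nm).
For example, row S006 column 570nm takes absorbance=44.11 from the long row (S006, 570nm).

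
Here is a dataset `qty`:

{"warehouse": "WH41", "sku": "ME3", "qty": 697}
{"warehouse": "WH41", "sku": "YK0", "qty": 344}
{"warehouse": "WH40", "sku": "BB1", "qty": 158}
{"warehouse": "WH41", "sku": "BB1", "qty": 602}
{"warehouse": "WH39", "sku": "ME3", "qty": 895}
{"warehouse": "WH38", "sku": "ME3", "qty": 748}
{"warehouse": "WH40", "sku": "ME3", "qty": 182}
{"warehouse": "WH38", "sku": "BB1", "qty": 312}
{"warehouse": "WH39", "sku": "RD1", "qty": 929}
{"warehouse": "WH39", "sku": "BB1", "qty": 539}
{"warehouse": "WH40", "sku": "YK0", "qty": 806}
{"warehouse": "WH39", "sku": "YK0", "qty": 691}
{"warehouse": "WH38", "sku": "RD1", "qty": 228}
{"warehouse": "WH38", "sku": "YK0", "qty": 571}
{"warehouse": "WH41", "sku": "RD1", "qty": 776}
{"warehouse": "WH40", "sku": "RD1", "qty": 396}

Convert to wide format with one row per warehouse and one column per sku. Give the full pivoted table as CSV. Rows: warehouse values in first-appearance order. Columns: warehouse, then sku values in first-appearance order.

Columns: warehouse plus the 4 distinct sku values (ME3, YK0, BB1, RD1).
For example, row WH41 column ME3 takes qty=697 from the long row (WH41, ME3).

warehouse,ME3,YK0,BB1,RD1
WH41,697,344,602,776
WH40,182,806,158,396
WH39,895,691,539,929
WH38,748,571,312,228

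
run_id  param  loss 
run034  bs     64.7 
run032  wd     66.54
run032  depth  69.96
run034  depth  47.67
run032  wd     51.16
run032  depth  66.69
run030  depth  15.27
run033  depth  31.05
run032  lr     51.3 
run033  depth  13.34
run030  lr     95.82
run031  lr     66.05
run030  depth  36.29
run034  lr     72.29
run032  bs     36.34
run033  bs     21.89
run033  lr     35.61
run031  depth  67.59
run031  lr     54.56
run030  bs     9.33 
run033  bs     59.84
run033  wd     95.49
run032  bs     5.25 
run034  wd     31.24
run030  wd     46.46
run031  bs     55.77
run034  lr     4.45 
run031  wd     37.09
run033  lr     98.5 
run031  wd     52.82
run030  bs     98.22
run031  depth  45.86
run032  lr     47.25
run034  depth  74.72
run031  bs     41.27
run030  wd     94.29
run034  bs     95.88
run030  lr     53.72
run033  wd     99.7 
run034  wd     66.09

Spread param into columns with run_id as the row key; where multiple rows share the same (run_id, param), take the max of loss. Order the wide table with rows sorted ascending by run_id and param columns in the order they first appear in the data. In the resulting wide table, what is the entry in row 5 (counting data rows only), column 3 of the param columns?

74.72

With rows sorted ascending by run_id, row 5 is run_id=run034. param columns in first-appearance order: bs, wd, depth, lr; column 3 is depth.
Long rows with run_id=run034, param=depth: max(47.67, 74.72) = 74.72.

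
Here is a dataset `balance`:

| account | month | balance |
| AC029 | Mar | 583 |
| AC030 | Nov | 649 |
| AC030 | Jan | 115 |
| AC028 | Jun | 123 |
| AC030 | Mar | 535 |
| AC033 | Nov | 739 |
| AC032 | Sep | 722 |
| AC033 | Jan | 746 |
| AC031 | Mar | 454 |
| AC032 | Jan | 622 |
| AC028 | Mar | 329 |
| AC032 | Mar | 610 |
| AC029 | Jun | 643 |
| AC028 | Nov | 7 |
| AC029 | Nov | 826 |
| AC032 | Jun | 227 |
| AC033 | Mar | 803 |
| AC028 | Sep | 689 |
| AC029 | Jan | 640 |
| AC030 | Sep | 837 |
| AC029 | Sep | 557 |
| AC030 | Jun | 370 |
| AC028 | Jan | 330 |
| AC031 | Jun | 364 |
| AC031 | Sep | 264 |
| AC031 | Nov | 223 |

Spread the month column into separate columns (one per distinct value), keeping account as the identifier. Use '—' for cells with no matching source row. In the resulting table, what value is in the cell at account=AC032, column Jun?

The long row with account=AC032, month=Jun has balance=227.

227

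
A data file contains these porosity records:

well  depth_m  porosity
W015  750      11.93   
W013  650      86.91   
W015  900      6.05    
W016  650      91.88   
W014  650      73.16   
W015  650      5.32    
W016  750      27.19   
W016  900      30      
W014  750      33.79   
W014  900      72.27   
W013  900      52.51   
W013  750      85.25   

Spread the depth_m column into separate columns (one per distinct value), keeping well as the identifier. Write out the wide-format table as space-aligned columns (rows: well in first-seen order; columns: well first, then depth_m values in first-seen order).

well  750    650    900  
W015  11.93  5.32   6.05 
W013  85.25  86.91  52.51
W016  27.19  91.88  30   
W014  33.79  73.16  72.27

Columns: well plus the 3 distinct depth_m values (750, 650, 900).
For example, row W015 column 750 takes porosity=11.93 from the long row (W015, 750).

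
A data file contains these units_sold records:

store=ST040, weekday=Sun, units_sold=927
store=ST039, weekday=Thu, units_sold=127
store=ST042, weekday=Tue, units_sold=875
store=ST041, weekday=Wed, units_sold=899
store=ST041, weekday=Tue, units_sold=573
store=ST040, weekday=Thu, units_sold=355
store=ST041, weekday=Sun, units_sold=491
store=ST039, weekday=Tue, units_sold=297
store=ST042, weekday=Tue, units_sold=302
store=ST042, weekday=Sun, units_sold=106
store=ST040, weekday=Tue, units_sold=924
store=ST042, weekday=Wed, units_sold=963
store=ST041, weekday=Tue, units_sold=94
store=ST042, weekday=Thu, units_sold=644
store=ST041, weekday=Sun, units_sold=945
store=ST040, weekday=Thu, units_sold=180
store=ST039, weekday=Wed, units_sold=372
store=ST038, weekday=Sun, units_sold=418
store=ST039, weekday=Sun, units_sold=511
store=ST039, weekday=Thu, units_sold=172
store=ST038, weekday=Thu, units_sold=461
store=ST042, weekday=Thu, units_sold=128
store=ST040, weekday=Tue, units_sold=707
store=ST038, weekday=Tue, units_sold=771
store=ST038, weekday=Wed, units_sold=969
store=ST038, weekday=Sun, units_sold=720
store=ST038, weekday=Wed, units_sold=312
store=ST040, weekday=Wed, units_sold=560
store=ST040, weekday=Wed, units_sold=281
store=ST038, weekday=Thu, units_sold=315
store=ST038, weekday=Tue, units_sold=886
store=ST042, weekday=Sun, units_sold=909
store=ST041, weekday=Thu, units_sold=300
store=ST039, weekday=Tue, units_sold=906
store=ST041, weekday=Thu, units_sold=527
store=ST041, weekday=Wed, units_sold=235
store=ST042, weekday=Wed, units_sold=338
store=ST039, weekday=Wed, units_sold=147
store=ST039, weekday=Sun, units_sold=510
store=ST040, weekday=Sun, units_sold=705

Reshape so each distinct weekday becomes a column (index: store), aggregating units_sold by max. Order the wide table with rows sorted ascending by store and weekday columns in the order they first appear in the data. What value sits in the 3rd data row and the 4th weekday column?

560

With rows sorted ascending by store, row 3 is store=ST040. weekday columns in first-appearance order: Sun, Thu, Tue, Wed; column 4 is Wed.
Long rows with store=ST040, weekday=Wed: max(560, 281) = 560.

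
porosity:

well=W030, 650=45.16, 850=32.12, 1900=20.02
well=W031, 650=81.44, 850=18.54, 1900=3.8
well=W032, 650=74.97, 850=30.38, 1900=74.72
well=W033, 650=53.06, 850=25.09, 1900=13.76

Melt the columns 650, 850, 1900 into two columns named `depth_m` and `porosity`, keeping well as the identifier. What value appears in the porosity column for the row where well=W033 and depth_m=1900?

13.76

Unpivoting turns each (well, wide-column) pair into one long row.
The wide cell at row W033, column 1900 holds 13.76, so the long row (W033, 1900) has porosity=13.76.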